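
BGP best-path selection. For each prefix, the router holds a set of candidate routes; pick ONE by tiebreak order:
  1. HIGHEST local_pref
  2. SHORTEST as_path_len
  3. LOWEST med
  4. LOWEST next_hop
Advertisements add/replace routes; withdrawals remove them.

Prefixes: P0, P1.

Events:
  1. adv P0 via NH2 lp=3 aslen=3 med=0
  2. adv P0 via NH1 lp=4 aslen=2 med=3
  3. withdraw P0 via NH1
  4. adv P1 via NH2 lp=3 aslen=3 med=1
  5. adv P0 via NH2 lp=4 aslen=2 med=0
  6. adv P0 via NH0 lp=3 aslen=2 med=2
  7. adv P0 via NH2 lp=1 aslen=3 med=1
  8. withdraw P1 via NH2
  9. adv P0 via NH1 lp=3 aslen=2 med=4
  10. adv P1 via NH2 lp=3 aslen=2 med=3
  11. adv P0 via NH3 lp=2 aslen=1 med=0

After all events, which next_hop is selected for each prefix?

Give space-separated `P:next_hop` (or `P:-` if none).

Answer: P0:NH0 P1:NH2

Derivation:
Op 1: best P0=NH2 P1=-
Op 2: best P0=NH1 P1=-
Op 3: best P0=NH2 P1=-
Op 4: best P0=NH2 P1=NH2
Op 5: best P0=NH2 P1=NH2
Op 6: best P0=NH2 P1=NH2
Op 7: best P0=NH0 P1=NH2
Op 8: best P0=NH0 P1=-
Op 9: best P0=NH0 P1=-
Op 10: best P0=NH0 P1=NH2
Op 11: best P0=NH0 P1=NH2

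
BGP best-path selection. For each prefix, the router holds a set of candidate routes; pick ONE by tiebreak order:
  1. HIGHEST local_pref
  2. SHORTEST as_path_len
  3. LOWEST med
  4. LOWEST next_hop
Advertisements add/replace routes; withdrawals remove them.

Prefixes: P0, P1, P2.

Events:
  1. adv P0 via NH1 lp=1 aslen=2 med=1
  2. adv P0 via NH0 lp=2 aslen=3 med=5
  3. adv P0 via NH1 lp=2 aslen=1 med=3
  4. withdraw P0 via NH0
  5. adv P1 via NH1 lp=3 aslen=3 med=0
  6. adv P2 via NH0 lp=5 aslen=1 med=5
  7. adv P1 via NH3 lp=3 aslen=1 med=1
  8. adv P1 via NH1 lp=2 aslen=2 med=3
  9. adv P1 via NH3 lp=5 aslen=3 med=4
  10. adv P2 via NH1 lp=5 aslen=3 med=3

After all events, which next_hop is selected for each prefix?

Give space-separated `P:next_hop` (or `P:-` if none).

Answer: P0:NH1 P1:NH3 P2:NH0

Derivation:
Op 1: best P0=NH1 P1=- P2=-
Op 2: best P0=NH0 P1=- P2=-
Op 3: best P0=NH1 P1=- P2=-
Op 4: best P0=NH1 P1=- P2=-
Op 5: best P0=NH1 P1=NH1 P2=-
Op 6: best P0=NH1 P1=NH1 P2=NH0
Op 7: best P0=NH1 P1=NH3 P2=NH0
Op 8: best P0=NH1 P1=NH3 P2=NH0
Op 9: best P0=NH1 P1=NH3 P2=NH0
Op 10: best P0=NH1 P1=NH3 P2=NH0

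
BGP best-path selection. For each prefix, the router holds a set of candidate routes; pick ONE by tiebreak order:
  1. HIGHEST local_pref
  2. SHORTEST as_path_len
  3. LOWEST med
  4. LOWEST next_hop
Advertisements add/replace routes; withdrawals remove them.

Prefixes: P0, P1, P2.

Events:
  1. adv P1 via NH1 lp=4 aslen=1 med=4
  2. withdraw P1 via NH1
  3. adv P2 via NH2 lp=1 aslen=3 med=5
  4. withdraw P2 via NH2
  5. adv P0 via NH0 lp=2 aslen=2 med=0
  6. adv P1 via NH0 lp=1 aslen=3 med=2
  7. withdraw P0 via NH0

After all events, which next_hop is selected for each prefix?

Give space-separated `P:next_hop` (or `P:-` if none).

Answer: P0:- P1:NH0 P2:-

Derivation:
Op 1: best P0=- P1=NH1 P2=-
Op 2: best P0=- P1=- P2=-
Op 3: best P0=- P1=- P2=NH2
Op 4: best P0=- P1=- P2=-
Op 5: best P0=NH0 P1=- P2=-
Op 6: best P0=NH0 P1=NH0 P2=-
Op 7: best P0=- P1=NH0 P2=-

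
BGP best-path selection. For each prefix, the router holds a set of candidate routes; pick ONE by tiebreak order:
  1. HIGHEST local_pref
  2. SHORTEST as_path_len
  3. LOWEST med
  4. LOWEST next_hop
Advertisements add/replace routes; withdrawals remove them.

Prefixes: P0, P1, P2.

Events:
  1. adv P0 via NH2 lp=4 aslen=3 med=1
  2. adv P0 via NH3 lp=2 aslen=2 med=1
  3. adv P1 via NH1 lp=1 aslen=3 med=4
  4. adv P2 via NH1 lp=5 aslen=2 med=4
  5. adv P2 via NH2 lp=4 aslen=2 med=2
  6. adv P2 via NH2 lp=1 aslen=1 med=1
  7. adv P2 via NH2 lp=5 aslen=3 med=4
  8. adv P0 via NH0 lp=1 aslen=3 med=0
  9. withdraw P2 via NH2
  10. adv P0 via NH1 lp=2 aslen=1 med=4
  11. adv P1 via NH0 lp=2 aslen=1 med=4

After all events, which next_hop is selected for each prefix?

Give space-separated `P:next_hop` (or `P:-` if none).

Op 1: best P0=NH2 P1=- P2=-
Op 2: best P0=NH2 P1=- P2=-
Op 3: best P0=NH2 P1=NH1 P2=-
Op 4: best P0=NH2 P1=NH1 P2=NH1
Op 5: best P0=NH2 P1=NH1 P2=NH1
Op 6: best P0=NH2 P1=NH1 P2=NH1
Op 7: best P0=NH2 P1=NH1 P2=NH1
Op 8: best P0=NH2 P1=NH1 P2=NH1
Op 9: best P0=NH2 P1=NH1 P2=NH1
Op 10: best P0=NH2 P1=NH1 P2=NH1
Op 11: best P0=NH2 P1=NH0 P2=NH1

Answer: P0:NH2 P1:NH0 P2:NH1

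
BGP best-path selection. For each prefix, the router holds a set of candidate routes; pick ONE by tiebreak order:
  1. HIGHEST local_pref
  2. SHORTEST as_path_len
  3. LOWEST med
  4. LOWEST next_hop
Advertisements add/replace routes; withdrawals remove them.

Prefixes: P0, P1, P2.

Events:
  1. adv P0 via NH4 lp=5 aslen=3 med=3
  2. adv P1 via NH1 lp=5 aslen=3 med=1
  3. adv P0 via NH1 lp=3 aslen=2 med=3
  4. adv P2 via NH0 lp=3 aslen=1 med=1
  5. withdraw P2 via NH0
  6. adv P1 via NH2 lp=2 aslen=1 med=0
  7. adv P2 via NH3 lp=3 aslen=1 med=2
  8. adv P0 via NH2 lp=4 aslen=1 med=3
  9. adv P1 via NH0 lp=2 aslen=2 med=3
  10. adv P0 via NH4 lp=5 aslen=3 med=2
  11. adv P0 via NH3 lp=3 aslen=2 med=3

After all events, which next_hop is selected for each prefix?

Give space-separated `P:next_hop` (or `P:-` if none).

Op 1: best P0=NH4 P1=- P2=-
Op 2: best P0=NH4 P1=NH1 P2=-
Op 3: best P0=NH4 P1=NH1 P2=-
Op 4: best P0=NH4 P1=NH1 P2=NH0
Op 5: best P0=NH4 P1=NH1 P2=-
Op 6: best P0=NH4 P1=NH1 P2=-
Op 7: best P0=NH4 P1=NH1 P2=NH3
Op 8: best P0=NH4 P1=NH1 P2=NH3
Op 9: best P0=NH4 P1=NH1 P2=NH3
Op 10: best P0=NH4 P1=NH1 P2=NH3
Op 11: best P0=NH4 P1=NH1 P2=NH3

Answer: P0:NH4 P1:NH1 P2:NH3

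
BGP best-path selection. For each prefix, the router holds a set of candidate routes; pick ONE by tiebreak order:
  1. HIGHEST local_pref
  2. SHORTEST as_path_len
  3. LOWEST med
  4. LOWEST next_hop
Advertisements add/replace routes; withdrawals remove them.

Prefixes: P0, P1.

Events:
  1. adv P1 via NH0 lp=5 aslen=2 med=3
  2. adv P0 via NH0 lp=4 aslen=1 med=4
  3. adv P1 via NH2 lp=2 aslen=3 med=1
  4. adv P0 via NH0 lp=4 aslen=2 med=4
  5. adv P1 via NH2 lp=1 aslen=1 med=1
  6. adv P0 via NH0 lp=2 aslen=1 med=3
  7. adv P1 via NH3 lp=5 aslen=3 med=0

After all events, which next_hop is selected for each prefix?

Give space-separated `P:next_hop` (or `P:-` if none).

Answer: P0:NH0 P1:NH0

Derivation:
Op 1: best P0=- P1=NH0
Op 2: best P0=NH0 P1=NH0
Op 3: best P0=NH0 P1=NH0
Op 4: best P0=NH0 P1=NH0
Op 5: best P0=NH0 P1=NH0
Op 6: best P0=NH0 P1=NH0
Op 7: best P0=NH0 P1=NH0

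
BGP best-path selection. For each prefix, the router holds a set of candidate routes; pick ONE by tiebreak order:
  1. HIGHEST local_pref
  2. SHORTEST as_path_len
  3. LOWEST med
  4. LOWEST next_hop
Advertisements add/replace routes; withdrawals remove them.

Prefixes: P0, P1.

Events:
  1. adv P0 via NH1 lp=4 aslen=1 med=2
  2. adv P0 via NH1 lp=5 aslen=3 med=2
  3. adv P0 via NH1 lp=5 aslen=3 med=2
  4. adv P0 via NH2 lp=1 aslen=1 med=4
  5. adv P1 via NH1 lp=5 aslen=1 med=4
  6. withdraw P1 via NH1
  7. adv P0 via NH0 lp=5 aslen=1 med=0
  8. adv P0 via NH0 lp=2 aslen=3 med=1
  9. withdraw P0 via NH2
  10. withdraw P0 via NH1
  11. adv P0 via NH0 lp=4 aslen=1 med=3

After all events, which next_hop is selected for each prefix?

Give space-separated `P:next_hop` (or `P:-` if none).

Answer: P0:NH0 P1:-

Derivation:
Op 1: best P0=NH1 P1=-
Op 2: best P0=NH1 P1=-
Op 3: best P0=NH1 P1=-
Op 4: best P0=NH1 P1=-
Op 5: best P0=NH1 P1=NH1
Op 6: best P0=NH1 P1=-
Op 7: best P0=NH0 P1=-
Op 8: best P0=NH1 P1=-
Op 9: best P0=NH1 P1=-
Op 10: best P0=NH0 P1=-
Op 11: best P0=NH0 P1=-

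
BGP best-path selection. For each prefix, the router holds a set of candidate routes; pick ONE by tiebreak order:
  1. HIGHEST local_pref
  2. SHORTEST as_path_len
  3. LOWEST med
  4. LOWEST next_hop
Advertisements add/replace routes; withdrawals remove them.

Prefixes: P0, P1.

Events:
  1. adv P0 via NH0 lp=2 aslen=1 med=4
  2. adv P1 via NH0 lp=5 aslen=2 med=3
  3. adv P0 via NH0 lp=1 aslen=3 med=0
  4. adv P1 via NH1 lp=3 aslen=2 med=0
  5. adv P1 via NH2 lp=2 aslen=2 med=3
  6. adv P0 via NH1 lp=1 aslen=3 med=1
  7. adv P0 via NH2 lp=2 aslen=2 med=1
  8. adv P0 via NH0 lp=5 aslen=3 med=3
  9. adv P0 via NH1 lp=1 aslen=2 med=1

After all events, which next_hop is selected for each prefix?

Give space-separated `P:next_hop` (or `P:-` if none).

Answer: P0:NH0 P1:NH0

Derivation:
Op 1: best P0=NH0 P1=-
Op 2: best P0=NH0 P1=NH0
Op 3: best P0=NH0 P1=NH0
Op 4: best P0=NH0 P1=NH0
Op 5: best P0=NH0 P1=NH0
Op 6: best P0=NH0 P1=NH0
Op 7: best P0=NH2 P1=NH0
Op 8: best P0=NH0 P1=NH0
Op 9: best P0=NH0 P1=NH0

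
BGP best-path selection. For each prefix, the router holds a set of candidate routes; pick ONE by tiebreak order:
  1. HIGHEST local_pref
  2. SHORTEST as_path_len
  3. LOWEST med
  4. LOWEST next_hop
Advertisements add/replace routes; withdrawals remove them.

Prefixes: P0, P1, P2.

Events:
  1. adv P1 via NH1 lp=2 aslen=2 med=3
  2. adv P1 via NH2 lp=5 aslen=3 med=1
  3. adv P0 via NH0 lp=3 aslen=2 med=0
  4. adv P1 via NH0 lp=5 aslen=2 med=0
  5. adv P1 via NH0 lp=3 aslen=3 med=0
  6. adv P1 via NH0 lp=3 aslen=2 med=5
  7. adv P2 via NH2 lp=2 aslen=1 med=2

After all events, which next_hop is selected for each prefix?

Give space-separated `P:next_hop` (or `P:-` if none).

Op 1: best P0=- P1=NH1 P2=-
Op 2: best P0=- P1=NH2 P2=-
Op 3: best P0=NH0 P1=NH2 P2=-
Op 4: best P0=NH0 P1=NH0 P2=-
Op 5: best P0=NH0 P1=NH2 P2=-
Op 6: best P0=NH0 P1=NH2 P2=-
Op 7: best P0=NH0 P1=NH2 P2=NH2

Answer: P0:NH0 P1:NH2 P2:NH2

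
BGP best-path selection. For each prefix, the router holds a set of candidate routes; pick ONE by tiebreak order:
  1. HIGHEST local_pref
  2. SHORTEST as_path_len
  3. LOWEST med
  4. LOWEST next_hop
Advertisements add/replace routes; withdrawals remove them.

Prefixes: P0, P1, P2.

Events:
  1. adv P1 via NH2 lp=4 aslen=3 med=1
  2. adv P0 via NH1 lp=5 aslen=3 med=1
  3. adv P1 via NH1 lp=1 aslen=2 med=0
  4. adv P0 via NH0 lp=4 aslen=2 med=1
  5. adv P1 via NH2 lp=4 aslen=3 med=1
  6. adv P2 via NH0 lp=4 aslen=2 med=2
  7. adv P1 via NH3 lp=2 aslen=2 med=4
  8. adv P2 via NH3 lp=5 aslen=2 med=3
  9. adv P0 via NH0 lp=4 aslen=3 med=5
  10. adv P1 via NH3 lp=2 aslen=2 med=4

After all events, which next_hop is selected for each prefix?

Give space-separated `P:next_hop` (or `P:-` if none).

Op 1: best P0=- P1=NH2 P2=-
Op 2: best P0=NH1 P1=NH2 P2=-
Op 3: best P0=NH1 P1=NH2 P2=-
Op 4: best P0=NH1 P1=NH2 P2=-
Op 5: best P0=NH1 P1=NH2 P2=-
Op 6: best P0=NH1 P1=NH2 P2=NH0
Op 7: best P0=NH1 P1=NH2 P2=NH0
Op 8: best P0=NH1 P1=NH2 P2=NH3
Op 9: best P0=NH1 P1=NH2 P2=NH3
Op 10: best P0=NH1 P1=NH2 P2=NH3

Answer: P0:NH1 P1:NH2 P2:NH3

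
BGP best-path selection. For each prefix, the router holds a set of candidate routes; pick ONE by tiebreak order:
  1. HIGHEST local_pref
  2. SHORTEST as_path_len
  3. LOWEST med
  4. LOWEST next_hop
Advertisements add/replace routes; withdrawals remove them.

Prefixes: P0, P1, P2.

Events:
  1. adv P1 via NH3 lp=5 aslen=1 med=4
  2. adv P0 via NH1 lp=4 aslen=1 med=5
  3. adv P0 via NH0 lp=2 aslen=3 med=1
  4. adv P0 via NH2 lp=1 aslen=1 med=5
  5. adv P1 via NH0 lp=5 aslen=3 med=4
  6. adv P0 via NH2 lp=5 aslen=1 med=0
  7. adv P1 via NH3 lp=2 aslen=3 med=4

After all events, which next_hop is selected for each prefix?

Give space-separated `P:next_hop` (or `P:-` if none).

Op 1: best P0=- P1=NH3 P2=-
Op 2: best P0=NH1 P1=NH3 P2=-
Op 3: best P0=NH1 P1=NH3 P2=-
Op 4: best P0=NH1 P1=NH3 P2=-
Op 5: best P0=NH1 P1=NH3 P2=-
Op 6: best P0=NH2 P1=NH3 P2=-
Op 7: best P0=NH2 P1=NH0 P2=-

Answer: P0:NH2 P1:NH0 P2:-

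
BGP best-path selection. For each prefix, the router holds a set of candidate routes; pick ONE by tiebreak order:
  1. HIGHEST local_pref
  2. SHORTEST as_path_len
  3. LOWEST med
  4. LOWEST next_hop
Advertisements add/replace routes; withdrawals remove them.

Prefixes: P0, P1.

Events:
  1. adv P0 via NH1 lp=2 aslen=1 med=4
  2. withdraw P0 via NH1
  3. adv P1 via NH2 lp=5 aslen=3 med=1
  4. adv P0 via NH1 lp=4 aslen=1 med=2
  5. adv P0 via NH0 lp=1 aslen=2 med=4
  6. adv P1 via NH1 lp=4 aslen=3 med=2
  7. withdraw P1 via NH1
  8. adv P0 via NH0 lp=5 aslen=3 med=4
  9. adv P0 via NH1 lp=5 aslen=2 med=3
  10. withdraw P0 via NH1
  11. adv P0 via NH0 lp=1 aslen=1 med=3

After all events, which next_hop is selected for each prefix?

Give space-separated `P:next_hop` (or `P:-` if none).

Op 1: best P0=NH1 P1=-
Op 2: best P0=- P1=-
Op 3: best P0=- P1=NH2
Op 4: best P0=NH1 P1=NH2
Op 5: best P0=NH1 P1=NH2
Op 6: best P0=NH1 P1=NH2
Op 7: best P0=NH1 P1=NH2
Op 8: best P0=NH0 P1=NH2
Op 9: best P0=NH1 P1=NH2
Op 10: best P0=NH0 P1=NH2
Op 11: best P0=NH0 P1=NH2

Answer: P0:NH0 P1:NH2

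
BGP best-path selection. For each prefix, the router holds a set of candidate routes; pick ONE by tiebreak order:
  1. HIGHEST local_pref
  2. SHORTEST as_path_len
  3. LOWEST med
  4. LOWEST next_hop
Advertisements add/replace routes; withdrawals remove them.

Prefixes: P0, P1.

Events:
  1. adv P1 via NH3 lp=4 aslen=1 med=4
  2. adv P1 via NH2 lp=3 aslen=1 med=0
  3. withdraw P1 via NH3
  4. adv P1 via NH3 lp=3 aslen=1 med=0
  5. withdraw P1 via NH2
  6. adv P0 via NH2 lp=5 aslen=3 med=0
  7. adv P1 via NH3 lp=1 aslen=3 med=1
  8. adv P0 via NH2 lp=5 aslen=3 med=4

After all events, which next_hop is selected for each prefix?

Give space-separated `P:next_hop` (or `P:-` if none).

Answer: P0:NH2 P1:NH3

Derivation:
Op 1: best P0=- P1=NH3
Op 2: best P0=- P1=NH3
Op 3: best P0=- P1=NH2
Op 4: best P0=- P1=NH2
Op 5: best P0=- P1=NH3
Op 6: best P0=NH2 P1=NH3
Op 7: best P0=NH2 P1=NH3
Op 8: best P0=NH2 P1=NH3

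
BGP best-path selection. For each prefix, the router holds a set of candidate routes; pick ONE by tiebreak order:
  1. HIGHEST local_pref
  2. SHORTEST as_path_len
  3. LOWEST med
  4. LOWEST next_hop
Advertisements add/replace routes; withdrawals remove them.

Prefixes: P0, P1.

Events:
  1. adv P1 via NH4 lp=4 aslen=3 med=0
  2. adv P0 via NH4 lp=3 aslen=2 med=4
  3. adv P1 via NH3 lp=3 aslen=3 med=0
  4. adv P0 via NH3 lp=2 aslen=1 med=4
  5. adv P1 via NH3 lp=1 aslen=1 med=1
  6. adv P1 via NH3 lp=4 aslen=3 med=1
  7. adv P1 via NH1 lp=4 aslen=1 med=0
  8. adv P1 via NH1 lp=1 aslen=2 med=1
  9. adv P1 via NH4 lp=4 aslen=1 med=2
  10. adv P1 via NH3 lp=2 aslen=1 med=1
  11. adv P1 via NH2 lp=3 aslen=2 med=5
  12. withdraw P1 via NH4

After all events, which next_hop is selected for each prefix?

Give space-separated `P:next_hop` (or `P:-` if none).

Op 1: best P0=- P1=NH4
Op 2: best P0=NH4 P1=NH4
Op 3: best P0=NH4 P1=NH4
Op 4: best P0=NH4 P1=NH4
Op 5: best P0=NH4 P1=NH4
Op 6: best P0=NH4 P1=NH4
Op 7: best P0=NH4 P1=NH1
Op 8: best P0=NH4 P1=NH4
Op 9: best P0=NH4 P1=NH4
Op 10: best P0=NH4 P1=NH4
Op 11: best P0=NH4 P1=NH4
Op 12: best P0=NH4 P1=NH2

Answer: P0:NH4 P1:NH2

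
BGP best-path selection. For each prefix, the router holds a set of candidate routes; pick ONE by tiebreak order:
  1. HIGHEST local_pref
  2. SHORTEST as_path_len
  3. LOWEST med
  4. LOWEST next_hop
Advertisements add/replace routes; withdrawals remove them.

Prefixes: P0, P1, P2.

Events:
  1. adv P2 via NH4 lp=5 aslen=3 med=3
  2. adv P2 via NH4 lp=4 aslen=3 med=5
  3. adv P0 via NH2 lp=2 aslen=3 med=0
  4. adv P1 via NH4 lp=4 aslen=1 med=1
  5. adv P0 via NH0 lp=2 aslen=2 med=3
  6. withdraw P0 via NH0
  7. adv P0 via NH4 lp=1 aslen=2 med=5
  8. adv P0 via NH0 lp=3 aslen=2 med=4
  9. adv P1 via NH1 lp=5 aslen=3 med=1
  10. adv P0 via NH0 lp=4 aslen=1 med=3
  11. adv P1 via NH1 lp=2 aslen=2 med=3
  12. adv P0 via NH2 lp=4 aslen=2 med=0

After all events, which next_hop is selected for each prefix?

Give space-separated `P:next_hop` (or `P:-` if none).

Answer: P0:NH0 P1:NH4 P2:NH4

Derivation:
Op 1: best P0=- P1=- P2=NH4
Op 2: best P0=- P1=- P2=NH4
Op 3: best P0=NH2 P1=- P2=NH4
Op 4: best P0=NH2 P1=NH4 P2=NH4
Op 5: best P0=NH0 P1=NH4 P2=NH4
Op 6: best P0=NH2 P1=NH4 P2=NH4
Op 7: best P0=NH2 P1=NH4 P2=NH4
Op 8: best P0=NH0 P1=NH4 P2=NH4
Op 9: best P0=NH0 P1=NH1 P2=NH4
Op 10: best P0=NH0 P1=NH1 P2=NH4
Op 11: best P0=NH0 P1=NH4 P2=NH4
Op 12: best P0=NH0 P1=NH4 P2=NH4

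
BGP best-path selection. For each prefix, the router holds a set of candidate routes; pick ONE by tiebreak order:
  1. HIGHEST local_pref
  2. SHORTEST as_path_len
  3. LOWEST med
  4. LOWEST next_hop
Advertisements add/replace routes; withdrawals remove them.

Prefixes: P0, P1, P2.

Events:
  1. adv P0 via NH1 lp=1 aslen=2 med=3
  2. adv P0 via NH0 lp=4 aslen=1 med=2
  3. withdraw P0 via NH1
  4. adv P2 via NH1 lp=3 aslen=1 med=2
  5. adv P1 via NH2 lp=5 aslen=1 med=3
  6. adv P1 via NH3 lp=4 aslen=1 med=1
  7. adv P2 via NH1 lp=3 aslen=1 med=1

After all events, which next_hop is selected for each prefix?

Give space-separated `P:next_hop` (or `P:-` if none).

Answer: P0:NH0 P1:NH2 P2:NH1

Derivation:
Op 1: best P0=NH1 P1=- P2=-
Op 2: best P0=NH0 P1=- P2=-
Op 3: best P0=NH0 P1=- P2=-
Op 4: best P0=NH0 P1=- P2=NH1
Op 5: best P0=NH0 P1=NH2 P2=NH1
Op 6: best P0=NH0 P1=NH2 P2=NH1
Op 7: best P0=NH0 P1=NH2 P2=NH1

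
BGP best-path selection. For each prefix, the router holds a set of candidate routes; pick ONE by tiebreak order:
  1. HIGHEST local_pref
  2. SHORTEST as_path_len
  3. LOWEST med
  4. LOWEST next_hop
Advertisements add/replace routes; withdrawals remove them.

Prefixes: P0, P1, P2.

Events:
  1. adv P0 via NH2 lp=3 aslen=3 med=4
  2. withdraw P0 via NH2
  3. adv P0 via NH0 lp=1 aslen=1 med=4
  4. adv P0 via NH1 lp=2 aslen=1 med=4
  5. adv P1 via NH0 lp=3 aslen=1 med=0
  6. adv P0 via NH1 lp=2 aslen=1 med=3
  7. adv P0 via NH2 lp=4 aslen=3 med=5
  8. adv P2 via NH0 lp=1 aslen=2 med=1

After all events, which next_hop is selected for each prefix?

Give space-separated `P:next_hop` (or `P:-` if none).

Op 1: best P0=NH2 P1=- P2=-
Op 2: best P0=- P1=- P2=-
Op 3: best P0=NH0 P1=- P2=-
Op 4: best P0=NH1 P1=- P2=-
Op 5: best P0=NH1 P1=NH0 P2=-
Op 6: best P0=NH1 P1=NH0 P2=-
Op 7: best P0=NH2 P1=NH0 P2=-
Op 8: best P0=NH2 P1=NH0 P2=NH0

Answer: P0:NH2 P1:NH0 P2:NH0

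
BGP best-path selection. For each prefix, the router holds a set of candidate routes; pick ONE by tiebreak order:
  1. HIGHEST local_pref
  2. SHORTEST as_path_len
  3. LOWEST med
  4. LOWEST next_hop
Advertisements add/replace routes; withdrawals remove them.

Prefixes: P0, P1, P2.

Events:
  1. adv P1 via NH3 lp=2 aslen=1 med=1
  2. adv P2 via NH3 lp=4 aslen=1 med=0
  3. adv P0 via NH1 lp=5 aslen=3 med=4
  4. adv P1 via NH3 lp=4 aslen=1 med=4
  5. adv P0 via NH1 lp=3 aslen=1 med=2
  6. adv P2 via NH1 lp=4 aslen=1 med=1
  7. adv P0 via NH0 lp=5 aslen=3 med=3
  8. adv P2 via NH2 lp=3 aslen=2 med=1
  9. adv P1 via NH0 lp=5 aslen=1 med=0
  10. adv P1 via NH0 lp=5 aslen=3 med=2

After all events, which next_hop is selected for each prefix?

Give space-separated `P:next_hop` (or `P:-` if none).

Op 1: best P0=- P1=NH3 P2=-
Op 2: best P0=- P1=NH3 P2=NH3
Op 3: best P0=NH1 P1=NH3 P2=NH3
Op 4: best P0=NH1 P1=NH3 P2=NH3
Op 5: best P0=NH1 P1=NH3 P2=NH3
Op 6: best P0=NH1 P1=NH3 P2=NH3
Op 7: best P0=NH0 P1=NH3 P2=NH3
Op 8: best P0=NH0 P1=NH3 P2=NH3
Op 9: best P0=NH0 P1=NH0 P2=NH3
Op 10: best P0=NH0 P1=NH0 P2=NH3

Answer: P0:NH0 P1:NH0 P2:NH3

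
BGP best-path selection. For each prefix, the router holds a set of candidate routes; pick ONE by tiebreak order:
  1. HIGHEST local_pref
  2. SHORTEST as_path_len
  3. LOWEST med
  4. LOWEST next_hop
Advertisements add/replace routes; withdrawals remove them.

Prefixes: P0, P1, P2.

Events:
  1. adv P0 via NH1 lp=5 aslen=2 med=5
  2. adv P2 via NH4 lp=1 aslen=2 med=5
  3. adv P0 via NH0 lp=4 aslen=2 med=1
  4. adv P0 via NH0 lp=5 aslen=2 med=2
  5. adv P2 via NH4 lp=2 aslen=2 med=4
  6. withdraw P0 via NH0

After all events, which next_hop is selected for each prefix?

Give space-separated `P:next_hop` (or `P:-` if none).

Answer: P0:NH1 P1:- P2:NH4

Derivation:
Op 1: best P0=NH1 P1=- P2=-
Op 2: best P0=NH1 P1=- P2=NH4
Op 3: best P0=NH1 P1=- P2=NH4
Op 4: best P0=NH0 P1=- P2=NH4
Op 5: best P0=NH0 P1=- P2=NH4
Op 6: best P0=NH1 P1=- P2=NH4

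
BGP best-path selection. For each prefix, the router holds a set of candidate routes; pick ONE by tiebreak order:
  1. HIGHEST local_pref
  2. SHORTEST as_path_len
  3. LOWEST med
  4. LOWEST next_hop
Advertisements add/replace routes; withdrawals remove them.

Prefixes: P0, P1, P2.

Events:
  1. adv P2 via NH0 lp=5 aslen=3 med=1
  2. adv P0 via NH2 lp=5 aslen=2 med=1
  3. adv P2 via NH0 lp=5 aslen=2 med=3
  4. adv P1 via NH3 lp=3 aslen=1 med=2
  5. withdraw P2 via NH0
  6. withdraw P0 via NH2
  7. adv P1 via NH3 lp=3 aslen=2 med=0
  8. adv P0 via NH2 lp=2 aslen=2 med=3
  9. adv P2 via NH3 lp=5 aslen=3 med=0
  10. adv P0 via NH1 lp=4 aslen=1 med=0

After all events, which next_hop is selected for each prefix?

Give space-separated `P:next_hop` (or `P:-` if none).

Answer: P0:NH1 P1:NH3 P2:NH3

Derivation:
Op 1: best P0=- P1=- P2=NH0
Op 2: best P0=NH2 P1=- P2=NH0
Op 3: best P0=NH2 P1=- P2=NH0
Op 4: best P0=NH2 P1=NH3 P2=NH0
Op 5: best P0=NH2 P1=NH3 P2=-
Op 6: best P0=- P1=NH3 P2=-
Op 7: best P0=- P1=NH3 P2=-
Op 8: best P0=NH2 P1=NH3 P2=-
Op 9: best P0=NH2 P1=NH3 P2=NH3
Op 10: best P0=NH1 P1=NH3 P2=NH3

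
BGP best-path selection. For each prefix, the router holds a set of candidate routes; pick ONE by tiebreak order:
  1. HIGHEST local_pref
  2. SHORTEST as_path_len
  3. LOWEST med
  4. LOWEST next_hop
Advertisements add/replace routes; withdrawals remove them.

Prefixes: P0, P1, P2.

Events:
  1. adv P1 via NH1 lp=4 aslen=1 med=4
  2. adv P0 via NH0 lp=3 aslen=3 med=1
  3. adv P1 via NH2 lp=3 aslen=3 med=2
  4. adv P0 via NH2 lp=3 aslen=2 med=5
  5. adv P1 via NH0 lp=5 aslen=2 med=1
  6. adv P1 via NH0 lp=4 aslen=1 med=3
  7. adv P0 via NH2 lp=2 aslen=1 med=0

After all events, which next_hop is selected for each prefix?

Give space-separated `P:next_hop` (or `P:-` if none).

Answer: P0:NH0 P1:NH0 P2:-

Derivation:
Op 1: best P0=- P1=NH1 P2=-
Op 2: best P0=NH0 P1=NH1 P2=-
Op 3: best P0=NH0 P1=NH1 P2=-
Op 4: best P0=NH2 P1=NH1 P2=-
Op 5: best P0=NH2 P1=NH0 P2=-
Op 6: best P0=NH2 P1=NH0 P2=-
Op 7: best P0=NH0 P1=NH0 P2=-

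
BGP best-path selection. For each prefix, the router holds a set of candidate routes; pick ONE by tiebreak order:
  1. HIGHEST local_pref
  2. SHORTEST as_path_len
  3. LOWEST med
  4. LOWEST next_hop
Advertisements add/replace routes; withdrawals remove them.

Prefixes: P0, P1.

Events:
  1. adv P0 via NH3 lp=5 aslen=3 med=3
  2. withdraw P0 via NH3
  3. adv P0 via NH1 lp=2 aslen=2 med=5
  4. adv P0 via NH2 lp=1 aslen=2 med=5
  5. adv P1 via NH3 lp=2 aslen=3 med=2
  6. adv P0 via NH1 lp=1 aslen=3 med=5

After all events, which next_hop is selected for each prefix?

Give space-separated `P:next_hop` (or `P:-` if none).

Answer: P0:NH2 P1:NH3

Derivation:
Op 1: best P0=NH3 P1=-
Op 2: best P0=- P1=-
Op 3: best P0=NH1 P1=-
Op 4: best P0=NH1 P1=-
Op 5: best P0=NH1 P1=NH3
Op 6: best P0=NH2 P1=NH3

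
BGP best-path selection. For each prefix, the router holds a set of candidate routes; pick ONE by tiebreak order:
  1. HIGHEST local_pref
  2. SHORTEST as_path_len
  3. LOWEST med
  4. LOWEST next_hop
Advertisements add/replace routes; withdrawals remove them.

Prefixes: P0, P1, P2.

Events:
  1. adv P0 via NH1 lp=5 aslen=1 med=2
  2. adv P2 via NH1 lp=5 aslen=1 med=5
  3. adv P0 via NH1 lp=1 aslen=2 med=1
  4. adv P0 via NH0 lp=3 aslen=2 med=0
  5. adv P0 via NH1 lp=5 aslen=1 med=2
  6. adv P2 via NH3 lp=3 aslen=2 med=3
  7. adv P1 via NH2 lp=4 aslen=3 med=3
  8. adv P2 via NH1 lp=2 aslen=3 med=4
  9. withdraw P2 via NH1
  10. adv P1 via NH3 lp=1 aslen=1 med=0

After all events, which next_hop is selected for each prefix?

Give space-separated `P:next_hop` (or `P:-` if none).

Answer: P0:NH1 P1:NH2 P2:NH3

Derivation:
Op 1: best P0=NH1 P1=- P2=-
Op 2: best P0=NH1 P1=- P2=NH1
Op 3: best P0=NH1 P1=- P2=NH1
Op 4: best P0=NH0 P1=- P2=NH1
Op 5: best P0=NH1 P1=- P2=NH1
Op 6: best P0=NH1 P1=- P2=NH1
Op 7: best P0=NH1 P1=NH2 P2=NH1
Op 8: best P0=NH1 P1=NH2 P2=NH3
Op 9: best P0=NH1 P1=NH2 P2=NH3
Op 10: best P0=NH1 P1=NH2 P2=NH3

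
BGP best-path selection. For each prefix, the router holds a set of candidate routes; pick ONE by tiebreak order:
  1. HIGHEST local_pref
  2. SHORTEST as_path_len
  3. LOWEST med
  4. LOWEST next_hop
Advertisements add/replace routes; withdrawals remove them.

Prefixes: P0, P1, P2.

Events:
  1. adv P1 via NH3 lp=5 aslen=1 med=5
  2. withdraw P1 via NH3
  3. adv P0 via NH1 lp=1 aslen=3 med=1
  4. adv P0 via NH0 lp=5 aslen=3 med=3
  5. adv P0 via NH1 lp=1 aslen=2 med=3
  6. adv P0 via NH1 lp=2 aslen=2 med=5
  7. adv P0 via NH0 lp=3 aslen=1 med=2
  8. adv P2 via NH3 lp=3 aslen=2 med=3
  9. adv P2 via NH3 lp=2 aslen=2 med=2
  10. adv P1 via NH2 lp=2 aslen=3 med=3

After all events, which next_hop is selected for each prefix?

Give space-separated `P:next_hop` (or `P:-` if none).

Answer: P0:NH0 P1:NH2 P2:NH3

Derivation:
Op 1: best P0=- P1=NH3 P2=-
Op 2: best P0=- P1=- P2=-
Op 3: best P0=NH1 P1=- P2=-
Op 4: best P0=NH0 P1=- P2=-
Op 5: best P0=NH0 P1=- P2=-
Op 6: best P0=NH0 P1=- P2=-
Op 7: best P0=NH0 P1=- P2=-
Op 8: best P0=NH0 P1=- P2=NH3
Op 9: best P0=NH0 P1=- P2=NH3
Op 10: best P0=NH0 P1=NH2 P2=NH3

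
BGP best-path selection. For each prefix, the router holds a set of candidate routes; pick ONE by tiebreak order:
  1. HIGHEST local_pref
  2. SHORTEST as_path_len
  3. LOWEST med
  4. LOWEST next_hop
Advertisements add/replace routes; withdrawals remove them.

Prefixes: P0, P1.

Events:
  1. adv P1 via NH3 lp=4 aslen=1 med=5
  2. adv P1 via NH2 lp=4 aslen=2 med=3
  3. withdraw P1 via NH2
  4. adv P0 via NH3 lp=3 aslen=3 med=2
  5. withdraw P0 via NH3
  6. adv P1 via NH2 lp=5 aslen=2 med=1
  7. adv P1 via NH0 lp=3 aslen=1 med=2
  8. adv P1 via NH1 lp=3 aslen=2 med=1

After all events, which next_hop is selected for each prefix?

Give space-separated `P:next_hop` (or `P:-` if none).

Answer: P0:- P1:NH2

Derivation:
Op 1: best P0=- P1=NH3
Op 2: best P0=- P1=NH3
Op 3: best P0=- P1=NH3
Op 4: best P0=NH3 P1=NH3
Op 5: best P0=- P1=NH3
Op 6: best P0=- P1=NH2
Op 7: best P0=- P1=NH2
Op 8: best P0=- P1=NH2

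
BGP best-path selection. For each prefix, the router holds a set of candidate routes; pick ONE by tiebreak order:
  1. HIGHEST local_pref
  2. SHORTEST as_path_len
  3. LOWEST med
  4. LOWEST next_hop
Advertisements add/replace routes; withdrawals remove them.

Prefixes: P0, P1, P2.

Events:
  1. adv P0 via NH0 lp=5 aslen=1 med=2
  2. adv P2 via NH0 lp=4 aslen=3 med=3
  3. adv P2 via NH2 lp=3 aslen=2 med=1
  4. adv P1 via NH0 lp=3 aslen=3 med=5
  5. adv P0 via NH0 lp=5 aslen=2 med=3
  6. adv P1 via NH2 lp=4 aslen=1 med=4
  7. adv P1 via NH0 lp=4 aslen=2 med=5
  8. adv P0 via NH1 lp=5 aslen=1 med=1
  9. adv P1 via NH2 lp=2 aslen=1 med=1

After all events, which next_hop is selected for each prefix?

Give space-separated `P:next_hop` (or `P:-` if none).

Answer: P0:NH1 P1:NH0 P2:NH0

Derivation:
Op 1: best P0=NH0 P1=- P2=-
Op 2: best P0=NH0 P1=- P2=NH0
Op 3: best P0=NH0 P1=- P2=NH0
Op 4: best P0=NH0 P1=NH0 P2=NH0
Op 5: best P0=NH0 P1=NH0 P2=NH0
Op 6: best P0=NH0 P1=NH2 P2=NH0
Op 7: best P0=NH0 P1=NH2 P2=NH0
Op 8: best P0=NH1 P1=NH2 P2=NH0
Op 9: best P0=NH1 P1=NH0 P2=NH0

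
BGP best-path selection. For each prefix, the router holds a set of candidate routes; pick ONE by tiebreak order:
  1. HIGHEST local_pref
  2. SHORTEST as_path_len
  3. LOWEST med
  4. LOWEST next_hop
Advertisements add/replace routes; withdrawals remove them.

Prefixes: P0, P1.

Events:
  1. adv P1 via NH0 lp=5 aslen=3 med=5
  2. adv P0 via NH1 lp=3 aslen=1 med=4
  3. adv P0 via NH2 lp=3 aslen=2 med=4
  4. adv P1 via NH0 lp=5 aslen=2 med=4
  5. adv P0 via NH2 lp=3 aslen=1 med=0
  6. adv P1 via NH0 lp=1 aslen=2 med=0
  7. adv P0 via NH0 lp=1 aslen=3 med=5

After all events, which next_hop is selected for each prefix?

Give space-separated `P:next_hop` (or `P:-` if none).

Answer: P0:NH2 P1:NH0

Derivation:
Op 1: best P0=- P1=NH0
Op 2: best P0=NH1 P1=NH0
Op 3: best P0=NH1 P1=NH0
Op 4: best P0=NH1 P1=NH0
Op 5: best P0=NH2 P1=NH0
Op 6: best P0=NH2 P1=NH0
Op 7: best P0=NH2 P1=NH0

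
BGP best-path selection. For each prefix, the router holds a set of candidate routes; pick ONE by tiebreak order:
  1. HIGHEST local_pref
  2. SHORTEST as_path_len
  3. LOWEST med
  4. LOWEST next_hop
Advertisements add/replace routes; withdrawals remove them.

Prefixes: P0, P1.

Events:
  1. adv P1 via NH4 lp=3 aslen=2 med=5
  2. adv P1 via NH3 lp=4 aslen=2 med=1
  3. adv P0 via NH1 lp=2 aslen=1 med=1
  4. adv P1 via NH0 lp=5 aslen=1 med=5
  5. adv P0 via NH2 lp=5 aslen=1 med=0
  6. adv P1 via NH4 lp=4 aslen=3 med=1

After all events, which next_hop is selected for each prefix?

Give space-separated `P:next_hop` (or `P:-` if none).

Op 1: best P0=- P1=NH4
Op 2: best P0=- P1=NH3
Op 3: best P0=NH1 P1=NH3
Op 4: best P0=NH1 P1=NH0
Op 5: best P0=NH2 P1=NH0
Op 6: best P0=NH2 P1=NH0

Answer: P0:NH2 P1:NH0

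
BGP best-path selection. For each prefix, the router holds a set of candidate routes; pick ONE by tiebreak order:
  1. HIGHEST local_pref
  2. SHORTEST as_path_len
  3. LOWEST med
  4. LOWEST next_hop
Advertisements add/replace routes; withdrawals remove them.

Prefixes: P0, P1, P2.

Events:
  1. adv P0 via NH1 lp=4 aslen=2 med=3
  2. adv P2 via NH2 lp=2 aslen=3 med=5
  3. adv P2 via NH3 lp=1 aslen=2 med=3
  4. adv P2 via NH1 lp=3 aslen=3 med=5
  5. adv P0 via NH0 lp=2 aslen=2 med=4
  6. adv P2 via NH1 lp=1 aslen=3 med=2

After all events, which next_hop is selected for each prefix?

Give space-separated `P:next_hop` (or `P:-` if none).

Answer: P0:NH1 P1:- P2:NH2

Derivation:
Op 1: best P0=NH1 P1=- P2=-
Op 2: best P0=NH1 P1=- P2=NH2
Op 3: best P0=NH1 P1=- P2=NH2
Op 4: best P0=NH1 P1=- P2=NH1
Op 5: best P0=NH1 P1=- P2=NH1
Op 6: best P0=NH1 P1=- P2=NH2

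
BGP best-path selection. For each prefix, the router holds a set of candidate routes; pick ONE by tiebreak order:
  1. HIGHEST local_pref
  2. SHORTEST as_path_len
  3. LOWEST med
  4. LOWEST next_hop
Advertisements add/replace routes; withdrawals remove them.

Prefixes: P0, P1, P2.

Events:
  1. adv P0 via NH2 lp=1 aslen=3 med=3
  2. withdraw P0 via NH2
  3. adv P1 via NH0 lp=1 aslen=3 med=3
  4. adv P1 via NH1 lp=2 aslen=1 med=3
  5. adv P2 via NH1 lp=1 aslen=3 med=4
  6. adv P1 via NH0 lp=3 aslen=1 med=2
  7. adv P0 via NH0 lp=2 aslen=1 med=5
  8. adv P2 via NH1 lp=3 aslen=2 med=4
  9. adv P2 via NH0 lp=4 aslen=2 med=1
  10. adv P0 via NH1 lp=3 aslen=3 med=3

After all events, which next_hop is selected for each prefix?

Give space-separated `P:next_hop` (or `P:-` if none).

Answer: P0:NH1 P1:NH0 P2:NH0

Derivation:
Op 1: best P0=NH2 P1=- P2=-
Op 2: best P0=- P1=- P2=-
Op 3: best P0=- P1=NH0 P2=-
Op 4: best P0=- P1=NH1 P2=-
Op 5: best P0=- P1=NH1 P2=NH1
Op 6: best P0=- P1=NH0 P2=NH1
Op 7: best P0=NH0 P1=NH0 P2=NH1
Op 8: best P0=NH0 P1=NH0 P2=NH1
Op 9: best P0=NH0 P1=NH0 P2=NH0
Op 10: best P0=NH1 P1=NH0 P2=NH0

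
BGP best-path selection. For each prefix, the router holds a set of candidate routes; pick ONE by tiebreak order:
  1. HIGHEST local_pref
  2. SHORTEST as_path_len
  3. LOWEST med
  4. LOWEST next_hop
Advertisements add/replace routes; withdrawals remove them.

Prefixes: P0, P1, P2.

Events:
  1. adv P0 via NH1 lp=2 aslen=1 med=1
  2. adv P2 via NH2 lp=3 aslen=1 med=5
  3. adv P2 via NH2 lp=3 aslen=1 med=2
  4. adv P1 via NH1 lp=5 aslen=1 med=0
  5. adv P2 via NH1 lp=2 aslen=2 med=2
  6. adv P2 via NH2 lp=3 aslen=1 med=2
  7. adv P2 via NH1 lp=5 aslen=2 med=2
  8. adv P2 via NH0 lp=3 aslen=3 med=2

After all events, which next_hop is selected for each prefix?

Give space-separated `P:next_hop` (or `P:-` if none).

Answer: P0:NH1 P1:NH1 P2:NH1

Derivation:
Op 1: best P0=NH1 P1=- P2=-
Op 2: best P0=NH1 P1=- P2=NH2
Op 3: best P0=NH1 P1=- P2=NH2
Op 4: best P0=NH1 P1=NH1 P2=NH2
Op 5: best P0=NH1 P1=NH1 P2=NH2
Op 6: best P0=NH1 P1=NH1 P2=NH2
Op 7: best P0=NH1 P1=NH1 P2=NH1
Op 8: best P0=NH1 P1=NH1 P2=NH1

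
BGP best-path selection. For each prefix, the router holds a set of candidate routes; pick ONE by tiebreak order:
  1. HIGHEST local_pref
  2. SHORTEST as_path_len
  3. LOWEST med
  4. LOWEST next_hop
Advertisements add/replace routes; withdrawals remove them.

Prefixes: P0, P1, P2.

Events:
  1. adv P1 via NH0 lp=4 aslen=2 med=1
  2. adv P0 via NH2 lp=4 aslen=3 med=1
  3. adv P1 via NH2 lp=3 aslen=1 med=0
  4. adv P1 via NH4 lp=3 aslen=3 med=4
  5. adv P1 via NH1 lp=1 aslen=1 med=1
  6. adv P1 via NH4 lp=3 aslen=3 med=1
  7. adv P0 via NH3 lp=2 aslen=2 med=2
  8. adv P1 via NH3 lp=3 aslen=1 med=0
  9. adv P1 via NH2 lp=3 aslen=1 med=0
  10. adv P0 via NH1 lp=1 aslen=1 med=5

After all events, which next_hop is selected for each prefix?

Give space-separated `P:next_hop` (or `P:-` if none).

Op 1: best P0=- P1=NH0 P2=-
Op 2: best P0=NH2 P1=NH0 P2=-
Op 3: best P0=NH2 P1=NH0 P2=-
Op 4: best P0=NH2 P1=NH0 P2=-
Op 5: best P0=NH2 P1=NH0 P2=-
Op 6: best P0=NH2 P1=NH0 P2=-
Op 7: best P0=NH2 P1=NH0 P2=-
Op 8: best P0=NH2 P1=NH0 P2=-
Op 9: best P0=NH2 P1=NH0 P2=-
Op 10: best P0=NH2 P1=NH0 P2=-

Answer: P0:NH2 P1:NH0 P2:-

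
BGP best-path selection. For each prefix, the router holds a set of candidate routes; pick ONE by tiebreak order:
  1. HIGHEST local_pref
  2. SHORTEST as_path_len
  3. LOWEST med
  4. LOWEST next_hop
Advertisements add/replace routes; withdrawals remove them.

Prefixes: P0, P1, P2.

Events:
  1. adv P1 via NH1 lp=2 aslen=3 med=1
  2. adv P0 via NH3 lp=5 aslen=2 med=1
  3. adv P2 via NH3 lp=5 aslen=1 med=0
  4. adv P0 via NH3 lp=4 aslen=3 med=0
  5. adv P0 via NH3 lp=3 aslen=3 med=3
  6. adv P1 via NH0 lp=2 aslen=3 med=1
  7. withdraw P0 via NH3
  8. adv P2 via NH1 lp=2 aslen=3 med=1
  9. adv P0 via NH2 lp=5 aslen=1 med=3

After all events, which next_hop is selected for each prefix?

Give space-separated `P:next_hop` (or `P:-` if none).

Op 1: best P0=- P1=NH1 P2=-
Op 2: best P0=NH3 P1=NH1 P2=-
Op 3: best P0=NH3 P1=NH1 P2=NH3
Op 4: best P0=NH3 P1=NH1 P2=NH3
Op 5: best P0=NH3 P1=NH1 P2=NH3
Op 6: best P0=NH3 P1=NH0 P2=NH3
Op 7: best P0=- P1=NH0 P2=NH3
Op 8: best P0=- P1=NH0 P2=NH3
Op 9: best P0=NH2 P1=NH0 P2=NH3

Answer: P0:NH2 P1:NH0 P2:NH3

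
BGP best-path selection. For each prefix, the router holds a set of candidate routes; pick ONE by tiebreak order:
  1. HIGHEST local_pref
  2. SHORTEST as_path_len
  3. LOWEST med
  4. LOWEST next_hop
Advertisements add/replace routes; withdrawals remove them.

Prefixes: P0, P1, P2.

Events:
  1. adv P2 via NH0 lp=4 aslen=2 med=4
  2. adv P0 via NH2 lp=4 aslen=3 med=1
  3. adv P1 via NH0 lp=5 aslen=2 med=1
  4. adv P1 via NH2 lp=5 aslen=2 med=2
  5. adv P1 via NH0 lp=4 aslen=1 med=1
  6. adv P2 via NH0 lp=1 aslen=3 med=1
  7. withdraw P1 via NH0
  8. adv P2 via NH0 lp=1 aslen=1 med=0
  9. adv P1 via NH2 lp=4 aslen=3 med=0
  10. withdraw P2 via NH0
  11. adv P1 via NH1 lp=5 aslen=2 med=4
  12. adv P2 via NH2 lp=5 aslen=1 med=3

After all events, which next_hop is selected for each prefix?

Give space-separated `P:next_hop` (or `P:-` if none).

Answer: P0:NH2 P1:NH1 P2:NH2

Derivation:
Op 1: best P0=- P1=- P2=NH0
Op 2: best P0=NH2 P1=- P2=NH0
Op 3: best P0=NH2 P1=NH0 P2=NH0
Op 4: best P0=NH2 P1=NH0 P2=NH0
Op 5: best P0=NH2 P1=NH2 P2=NH0
Op 6: best P0=NH2 P1=NH2 P2=NH0
Op 7: best P0=NH2 P1=NH2 P2=NH0
Op 8: best P0=NH2 P1=NH2 P2=NH0
Op 9: best P0=NH2 P1=NH2 P2=NH0
Op 10: best P0=NH2 P1=NH2 P2=-
Op 11: best P0=NH2 P1=NH1 P2=-
Op 12: best P0=NH2 P1=NH1 P2=NH2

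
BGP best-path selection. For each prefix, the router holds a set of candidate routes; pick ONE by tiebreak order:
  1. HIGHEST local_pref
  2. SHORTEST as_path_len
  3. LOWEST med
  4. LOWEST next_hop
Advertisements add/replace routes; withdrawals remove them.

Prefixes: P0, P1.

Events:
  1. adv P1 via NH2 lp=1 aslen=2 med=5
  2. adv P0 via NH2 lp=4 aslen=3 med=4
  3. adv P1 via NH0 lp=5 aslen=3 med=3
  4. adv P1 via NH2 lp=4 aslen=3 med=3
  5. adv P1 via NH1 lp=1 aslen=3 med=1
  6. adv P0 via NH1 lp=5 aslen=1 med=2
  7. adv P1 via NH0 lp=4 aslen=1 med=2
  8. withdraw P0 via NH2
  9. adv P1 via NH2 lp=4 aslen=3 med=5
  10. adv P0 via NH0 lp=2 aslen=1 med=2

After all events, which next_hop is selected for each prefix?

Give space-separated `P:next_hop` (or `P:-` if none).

Answer: P0:NH1 P1:NH0

Derivation:
Op 1: best P0=- P1=NH2
Op 2: best P0=NH2 P1=NH2
Op 3: best P0=NH2 P1=NH0
Op 4: best P0=NH2 P1=NH0
Op 5: best P0=NH2 P1=NH0
Op 6: best P0=NH1 P1=NH0
Op 7: best P0=NH1 P1=NH0
Op 8: best P0=NH1 P1=NH0
Op 9: best P0=NH1 P1=NH0
Op 10: best P0=NH1 P1=NH0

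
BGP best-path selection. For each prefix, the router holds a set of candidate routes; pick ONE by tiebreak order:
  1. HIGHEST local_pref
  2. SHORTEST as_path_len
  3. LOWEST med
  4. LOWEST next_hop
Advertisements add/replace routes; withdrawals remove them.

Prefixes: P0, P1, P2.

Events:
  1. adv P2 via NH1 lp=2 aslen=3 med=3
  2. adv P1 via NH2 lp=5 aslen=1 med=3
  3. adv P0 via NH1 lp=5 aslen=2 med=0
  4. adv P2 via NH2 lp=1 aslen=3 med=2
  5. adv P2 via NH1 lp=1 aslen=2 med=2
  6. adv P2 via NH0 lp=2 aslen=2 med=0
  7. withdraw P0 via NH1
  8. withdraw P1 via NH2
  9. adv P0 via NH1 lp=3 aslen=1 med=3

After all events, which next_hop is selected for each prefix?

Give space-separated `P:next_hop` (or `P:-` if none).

Answer: P0:NH1 P1:- P2:NH0

Derivation:
Op 1: best P0=- P1=- P2=NH1
Op 2: best P0=- P1=NH2 P2=NH1
Op 3: best P0=NH1 P1=NH2 P2=NH1
Op 4: best P0=NH1 P1=NH2 P2=NH1
Op 5: best P0=NH1 P1=NH2 P2=NH1
Op 6: best P0=NH1 P1=NH2 P2=NH0
Op 7: best P0=- P1=NH2 P2=NH0
Op 8: best P0=- P1=- P2=NH0
Op 9: best P0=NH1 P1=- P2=NH0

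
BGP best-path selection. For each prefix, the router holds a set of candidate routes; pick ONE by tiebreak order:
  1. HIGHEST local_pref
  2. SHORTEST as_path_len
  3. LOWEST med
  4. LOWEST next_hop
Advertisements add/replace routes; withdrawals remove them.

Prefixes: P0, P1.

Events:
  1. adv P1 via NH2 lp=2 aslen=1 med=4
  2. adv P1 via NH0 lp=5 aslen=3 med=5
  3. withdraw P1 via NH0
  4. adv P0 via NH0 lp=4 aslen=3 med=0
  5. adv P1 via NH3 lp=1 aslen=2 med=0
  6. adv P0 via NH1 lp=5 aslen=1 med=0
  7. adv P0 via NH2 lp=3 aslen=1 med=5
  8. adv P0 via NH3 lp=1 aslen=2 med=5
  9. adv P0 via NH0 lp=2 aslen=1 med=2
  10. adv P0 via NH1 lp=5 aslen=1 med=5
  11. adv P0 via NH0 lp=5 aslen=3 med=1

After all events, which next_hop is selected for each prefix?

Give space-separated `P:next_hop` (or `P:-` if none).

Answer: P0:NH1 P1:NH2

Derivation:
Op 1: best P0=- P1=NH2
Op 2: best P0=- P1=NH0
Op 3: best P0=- P1=NH2
Op 4: best P0=NH0 P1=NH2
Op 5: best P0=NH0 P1=NH2
Op 6: best P0=NH1 P1=NH2
Op 7: best P0=NH1 P1=NH2
Op 8: best P0=NH1 P1=NH2
Op 9: best P0=NH1 P1=NH2
Op 10: best P0=NH1 P1=NH2
Op 11: best P0=NH1 P1=NH2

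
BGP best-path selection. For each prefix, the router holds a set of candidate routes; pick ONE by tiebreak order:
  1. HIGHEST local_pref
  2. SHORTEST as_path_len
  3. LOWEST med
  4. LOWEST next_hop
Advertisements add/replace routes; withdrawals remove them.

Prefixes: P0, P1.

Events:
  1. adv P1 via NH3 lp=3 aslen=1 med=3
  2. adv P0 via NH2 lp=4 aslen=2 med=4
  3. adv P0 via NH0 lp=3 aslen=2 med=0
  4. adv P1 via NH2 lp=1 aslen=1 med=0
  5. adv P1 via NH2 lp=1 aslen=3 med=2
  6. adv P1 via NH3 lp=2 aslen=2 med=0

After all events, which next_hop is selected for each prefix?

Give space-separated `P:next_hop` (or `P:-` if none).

Op 1: best P0=- P1=NH3
Op 2: best P0=NH2 P1=NH3
Op 3: best P0=NH2 P1=NH3
Op 4: best P0=NH2 P1=NH3
Op 5: best P0=NH2 P1=NH3
Op 6: best P0=NH2 P1=NH3

Answer: P0:NH2 P1:NH3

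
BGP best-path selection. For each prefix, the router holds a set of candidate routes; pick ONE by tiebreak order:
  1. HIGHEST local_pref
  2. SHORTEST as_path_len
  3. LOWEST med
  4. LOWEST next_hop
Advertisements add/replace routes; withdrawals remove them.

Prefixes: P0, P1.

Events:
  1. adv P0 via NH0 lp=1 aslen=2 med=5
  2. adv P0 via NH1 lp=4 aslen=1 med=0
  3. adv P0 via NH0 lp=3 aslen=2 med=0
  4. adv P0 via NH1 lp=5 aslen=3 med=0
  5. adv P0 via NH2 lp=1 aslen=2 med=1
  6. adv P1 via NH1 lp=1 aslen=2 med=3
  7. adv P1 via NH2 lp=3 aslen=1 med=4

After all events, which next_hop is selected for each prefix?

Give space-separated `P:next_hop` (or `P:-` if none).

Op 1: best P0=NH0 P1=-
Op 2: best P0=NH1 P1=-
Op 3: best P0=NH1 P1=-
Op 4: best P0=NH1 P1=-
Op 5: best P0=NH1 P1=-
Op 6: best P0=NH1 P1=NH1
Op 7: best P0=NH1 P1=NH2

Answer: P0:NH1 P1:NH2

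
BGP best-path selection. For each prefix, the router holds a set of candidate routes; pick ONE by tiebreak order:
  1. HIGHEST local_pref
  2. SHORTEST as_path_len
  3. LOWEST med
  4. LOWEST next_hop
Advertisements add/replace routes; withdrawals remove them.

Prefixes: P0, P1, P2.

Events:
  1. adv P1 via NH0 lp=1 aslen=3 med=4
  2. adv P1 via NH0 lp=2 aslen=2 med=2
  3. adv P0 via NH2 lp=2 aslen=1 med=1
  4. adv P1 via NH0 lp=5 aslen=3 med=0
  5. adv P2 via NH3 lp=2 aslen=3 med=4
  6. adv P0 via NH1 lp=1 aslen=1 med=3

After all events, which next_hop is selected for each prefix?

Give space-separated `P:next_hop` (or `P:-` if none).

Answer: P0:NH2 P1:NH0 P2:NH3

Derivation:
Op 1: best P0=- P1=NH0 P2=-
Op 2: best P0=- P1=NH0 P2=-
Op 3: best P0=NH2 P1=NH0 P2=-
Op 4: best P0=NH2 P1=NH0 P2=-
Op 5: best P0=NH2 P1=NH0 P2=NH3
Op 6: best P0=NH2 P1=NH0 P2=NH3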